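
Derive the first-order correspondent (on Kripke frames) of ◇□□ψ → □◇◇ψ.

∀x ∀y ∀z ((xRy ∧ xRz) → ∃w (yR²w ∧ zR²w))

This is a Sahlqvist (Geach-type) schema ◇^1□^2ψ → □^1◇^2ψ.
Minimal-valuation argument: fix x; take any y with xR^1y and any z with xR^1z. Set V(ψ) to the set of worlds R-reachable from y in exactly 2 steps. Then □^2ψ holds at y, so the antecedent holds at x; validity forces ◇^2ψ at z, giving a w with zR^2w and yR^2w.
First-order correspondent: ∀x ∀y ∀z ((xRy ∧ xRz) → ∃w (yR²w ∧ zR²w)).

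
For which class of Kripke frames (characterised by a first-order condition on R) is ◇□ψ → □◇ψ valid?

convergence: ∀x ∀y ∀z (Rxy ∧ Rxz → ∃w (Ryw ∧ Rzw))

Suppose ◇□ψ→□◇ψ is valid. Take Rxy, Rxz and set V(ψ)={w : Ryw}. Then □ψ at y so ◇□ψ at x, so □◇ψ at x, so ◇ψ at z, giving w with Rzw and Ryw.
Conversely, any frame satisfying ∀x ∀y ∀z (Rxy ∧ Rxz → ∃w (Ryw ∧ Rzw)) validates the schema.
Frame condition: ∀x ∀y ∀z (Rxy ∧ Rxz → ∃w (Ryw ∧ Rzw)).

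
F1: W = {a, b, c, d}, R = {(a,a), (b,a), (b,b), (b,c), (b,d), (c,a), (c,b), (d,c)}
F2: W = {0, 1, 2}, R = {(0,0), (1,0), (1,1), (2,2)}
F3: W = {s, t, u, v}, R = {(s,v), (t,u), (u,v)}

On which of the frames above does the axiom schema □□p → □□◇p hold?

This is the axiom for a generalized confluence (Geach) condition; its first-order frame correspondent is ∀x ∀z (xR²z → ∃w (xR²w ∧ zRw)).
F1: satisfies the condition.
F2: satisfies the condition.
F3: fails — tR²v but no w with tR²w and vRw.

F1, F2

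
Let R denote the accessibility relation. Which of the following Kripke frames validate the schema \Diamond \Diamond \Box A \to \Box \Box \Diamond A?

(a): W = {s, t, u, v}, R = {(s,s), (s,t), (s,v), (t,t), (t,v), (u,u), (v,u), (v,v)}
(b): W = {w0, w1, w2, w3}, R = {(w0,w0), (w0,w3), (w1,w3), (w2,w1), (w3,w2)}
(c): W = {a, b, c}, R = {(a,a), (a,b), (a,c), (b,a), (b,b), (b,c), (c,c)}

(c)

This is the axiom for a generalized confluence (Geach) condition; its first-order frame correspondent is \forall x \forall y \forall z ((x R^2 y \wedge x R^2 z) \to \exists w (yRw \wedge zRw)).
(a): fails — sR²s, sR²u but no w with sRw and uRw.
(b): fails — w0R²w0, w0R²w2 but no w with w0Rw and w2Rw.
(c): holds.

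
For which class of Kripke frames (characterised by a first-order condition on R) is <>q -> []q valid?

Partial functionality

This schema is the CD axiom.
It corresponds to partial functionality: forall x forall y forall z (Rxy & Rxz -> y = z).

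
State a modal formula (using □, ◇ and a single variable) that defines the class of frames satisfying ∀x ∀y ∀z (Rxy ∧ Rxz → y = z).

A defining formula is ◇s → □s (the CD axiom).
Suppose ◇s→□s is valid. Take Rxy, Rxz and set V(s)={y}. Then ◇s at x, so □s at x, so s at z, i.e. z=y.

◇s → □s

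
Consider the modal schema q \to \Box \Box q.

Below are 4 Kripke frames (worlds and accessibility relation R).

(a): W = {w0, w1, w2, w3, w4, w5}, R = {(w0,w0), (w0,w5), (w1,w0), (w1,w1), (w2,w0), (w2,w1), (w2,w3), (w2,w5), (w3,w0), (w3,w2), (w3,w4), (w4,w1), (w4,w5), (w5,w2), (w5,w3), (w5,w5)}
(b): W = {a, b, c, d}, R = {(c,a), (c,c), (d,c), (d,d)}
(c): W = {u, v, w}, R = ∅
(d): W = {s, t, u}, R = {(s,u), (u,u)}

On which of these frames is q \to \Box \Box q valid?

The schema corresponds to a generalized confluence (Geach) condition: \forall x \forall z (x R^2 z \to \exists w (x = w \wedge z = w)).
(a): fails — w0R²w2 but w0 ≠ w2.
(b): fails — cR²a but c ≠ a.
(c): ✓.
(d): fails — sR²u but s ≠ u.
Valid on: (c).

(c)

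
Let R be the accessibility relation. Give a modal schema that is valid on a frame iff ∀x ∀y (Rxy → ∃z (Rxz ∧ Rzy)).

The condition is density. The C4 schema □□s → □s defines it.
Suppose □□s→□s is valid. Take Rxy and set V(s)={w : xR²w}. Then □□s at x, so □s at x, so s at y, i.e. ∃z(Rxz∧Rzy).

□□s → □s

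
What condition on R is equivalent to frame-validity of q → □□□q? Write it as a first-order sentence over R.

∀x ∀z (xR³z → ∃w (x = w ∧ z = w))

This is a Sahlqvist (Geach-type) schema ◇^0□^0q → □^3◇^0q.
Minimal-valuation argument: fix x; take any y with xR^0y and any z with xR^3z. Set V(q) to the set of worlds R-reachable from y in exactly 0 steps. Then □^0q holds at y, so the antecedent holds at x; validity forces ◇^0q at z, giving a w with zR^0w and yR^0w.
First-order correspondent: ∀x ∀z (xR³z → ∃w (x = w ∧ z = w)).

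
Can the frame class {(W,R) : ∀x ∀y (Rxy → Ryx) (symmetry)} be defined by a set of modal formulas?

This is a Sahlqvist condition; the B axiom p → □◇p defines it.
Suppose p→□◇p is valid. Take Rxy and set V(p)={x}. Then p at x, so □◇p at x, so ◇p at y, so some z with Ryz has p; z=x, i.e. Ryx.

Definable; p → □◇p defines it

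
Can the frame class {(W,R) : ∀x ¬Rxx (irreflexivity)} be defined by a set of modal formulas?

Modal frame validity is preserved under surjective bounded morphisms.
The 4-cycle (worlds a,b,c,d with a→b→c→d→a) is irreflexive, and the map sending every world to a single reflexive point • is a surjective bounded morphism (forth: every edge maps to (•,•); back: every world has a successor). So any modal formula valid on the 4-cycle is also valid on the reflexive point, which is not irreflexive.
So no modal formula (or set of formulas) defines exactly the irreflexive frames.

No — not modally definable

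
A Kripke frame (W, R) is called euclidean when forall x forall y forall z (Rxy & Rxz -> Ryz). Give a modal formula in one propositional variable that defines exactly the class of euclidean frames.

A defining formula is ◇q → □◇q (the 5 axiom).

◇q → □◇q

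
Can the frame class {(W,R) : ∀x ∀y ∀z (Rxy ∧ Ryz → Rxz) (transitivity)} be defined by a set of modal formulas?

Definable; □r → □□r defines it

Yes: it is transitivity, defined by the 4 schema □r → □□r.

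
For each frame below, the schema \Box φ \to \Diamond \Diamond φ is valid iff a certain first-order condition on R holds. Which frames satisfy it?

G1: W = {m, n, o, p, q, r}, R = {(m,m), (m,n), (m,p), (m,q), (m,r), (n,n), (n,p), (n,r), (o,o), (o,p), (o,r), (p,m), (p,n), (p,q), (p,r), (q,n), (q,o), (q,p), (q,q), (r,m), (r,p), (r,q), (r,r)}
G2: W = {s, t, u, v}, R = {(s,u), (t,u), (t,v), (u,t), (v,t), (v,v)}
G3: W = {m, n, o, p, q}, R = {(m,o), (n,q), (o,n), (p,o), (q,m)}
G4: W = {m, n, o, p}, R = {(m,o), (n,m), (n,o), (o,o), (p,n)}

G1

The schema corresponds to a generalized confluence (Geach) condition: \forall x \exists w (xRw \wedge x R^2 w).
G1: ✓.
G2: fails — at s but no w with sRw and sR²w.
G3: fails — at m but no w with mRw and mR²w.
G4: fails — at p but no w with pRw and pR²w.
Valid on: G1.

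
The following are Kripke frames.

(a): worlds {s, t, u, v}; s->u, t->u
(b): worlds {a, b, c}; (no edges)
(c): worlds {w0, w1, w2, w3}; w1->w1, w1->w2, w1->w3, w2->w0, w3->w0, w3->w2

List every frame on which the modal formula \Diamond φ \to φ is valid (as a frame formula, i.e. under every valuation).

(b)

This is the axiom for a generalized confluence (Geach) condition; its first-order frame correspondent is \forall x \forall y (xRy \to \exists w (y = w \wedge x = w)).
(a): fails — sRu but u ≠ s.
(b): holds.
(c): fails — w1Rw2 but w2 ≠ w1.
Valid on: (b).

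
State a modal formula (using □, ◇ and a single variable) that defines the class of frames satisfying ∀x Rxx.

A defining formula is □r → r (the T axiom).
Suppose □r→r is valid. At any x set V(r)={w : Rxw}. Then □r holds at x, so r holds at x, i.e. Rxx.

□r → r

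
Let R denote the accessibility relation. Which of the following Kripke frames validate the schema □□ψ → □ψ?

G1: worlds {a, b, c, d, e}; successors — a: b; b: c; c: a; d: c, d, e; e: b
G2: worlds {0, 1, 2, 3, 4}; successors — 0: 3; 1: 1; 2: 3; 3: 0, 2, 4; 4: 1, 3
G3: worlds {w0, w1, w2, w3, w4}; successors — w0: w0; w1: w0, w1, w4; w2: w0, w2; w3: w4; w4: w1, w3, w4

This is the axiom for density; its first-order frame correspondent is ∀x ∀y (Rxy → ∃z (Rxz ∧ Rzy)).
G1: fails — Rbc but no z with Rbz and Rzc.
G2: fails — R34 but no z with R3z and Rz4.
G3: condition met.

G3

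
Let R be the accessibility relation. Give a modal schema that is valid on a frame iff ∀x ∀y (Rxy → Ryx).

This is symmetry; the standard corresponding axiom is B: q → □◇q.
Suppose q→□◇q is valid. Take Rxy and set V(q)={x}. Then q at x, so □◇q at x, so ◇q at y, so some z with Ryz has q; z=x, i.e. Ryx.

q → □◇q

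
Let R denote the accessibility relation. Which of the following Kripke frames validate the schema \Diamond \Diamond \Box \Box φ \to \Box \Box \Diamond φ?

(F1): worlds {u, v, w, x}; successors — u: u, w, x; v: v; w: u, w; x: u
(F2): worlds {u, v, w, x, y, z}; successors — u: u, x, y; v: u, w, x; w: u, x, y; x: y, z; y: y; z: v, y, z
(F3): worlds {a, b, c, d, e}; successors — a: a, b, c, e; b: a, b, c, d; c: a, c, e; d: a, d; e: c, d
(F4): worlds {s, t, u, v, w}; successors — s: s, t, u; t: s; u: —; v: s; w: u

(F1), (F3)

Frame correspondent (Sahlqvist): \forall x \forall y \forall z ((x R^2 y \wedge x R^2 z) \to \exists w (y R^2 w \wedge zRw)) — i.e. a generalized confluence (Geach) condition.
(F1): condition met.
(F2): fails — xR²y, xR²v but no t with yR²t and vRt.
(F3): condition met.
(F4): fails — sR²s, sR²u but no w* with sR²w* and uRw*.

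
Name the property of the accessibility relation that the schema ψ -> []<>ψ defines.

This schema is the B axiom.
Its frame correspondent is symmetry — forall x forall y (Rxy -> Ryx).

symmetry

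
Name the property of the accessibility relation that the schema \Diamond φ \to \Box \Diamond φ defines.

the Euclidean property

Suppose ◇φ→□◇φ is valid. Take Rxy, Rxz and set V(φ)={y}. Then ◇φ at x, so □◇φ at x, so ◇φ at z, so some w with Rzw has φ; w=y, i.e. Rzy. By symmetry of the argument, Ryz.
Conversely, any frame satisfying \forall x \forall y \forall z (Rxy \wedge Rxz \to Ryz) validates the schema.
Frame condition: \forall x \forall y \forall z (Rxy \wedge Rxz \to Ryz).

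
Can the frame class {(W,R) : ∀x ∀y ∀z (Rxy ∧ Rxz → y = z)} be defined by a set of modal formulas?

Yes: it is partial functionality, defined by the CD schema ◇q → □q.

Definable; ◇q → □q defines it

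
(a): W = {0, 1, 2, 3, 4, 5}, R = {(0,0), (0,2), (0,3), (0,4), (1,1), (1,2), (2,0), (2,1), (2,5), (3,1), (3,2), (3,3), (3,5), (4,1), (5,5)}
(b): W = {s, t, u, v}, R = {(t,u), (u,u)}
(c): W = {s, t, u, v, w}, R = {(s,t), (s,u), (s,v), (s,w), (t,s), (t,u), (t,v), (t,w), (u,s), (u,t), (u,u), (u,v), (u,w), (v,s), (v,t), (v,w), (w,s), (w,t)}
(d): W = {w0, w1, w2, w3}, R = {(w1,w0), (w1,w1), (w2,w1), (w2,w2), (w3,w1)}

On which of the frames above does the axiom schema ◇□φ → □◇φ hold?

This is the axiom for convergence; its first-order frame correspondent is ∀x ∀y ∀z (Rxy ∧ Rxz → ∃w (Ryw ∧ Rzw)).
(a): fails — R00 and R04 but 0 and 4 have no common successor.
(b): holds.
(c): holds.
(d): fails — Rw1w1 and Rw1w0 but w1 and w0 have no common successor.
Valid on: (b), (c).

(b), (c)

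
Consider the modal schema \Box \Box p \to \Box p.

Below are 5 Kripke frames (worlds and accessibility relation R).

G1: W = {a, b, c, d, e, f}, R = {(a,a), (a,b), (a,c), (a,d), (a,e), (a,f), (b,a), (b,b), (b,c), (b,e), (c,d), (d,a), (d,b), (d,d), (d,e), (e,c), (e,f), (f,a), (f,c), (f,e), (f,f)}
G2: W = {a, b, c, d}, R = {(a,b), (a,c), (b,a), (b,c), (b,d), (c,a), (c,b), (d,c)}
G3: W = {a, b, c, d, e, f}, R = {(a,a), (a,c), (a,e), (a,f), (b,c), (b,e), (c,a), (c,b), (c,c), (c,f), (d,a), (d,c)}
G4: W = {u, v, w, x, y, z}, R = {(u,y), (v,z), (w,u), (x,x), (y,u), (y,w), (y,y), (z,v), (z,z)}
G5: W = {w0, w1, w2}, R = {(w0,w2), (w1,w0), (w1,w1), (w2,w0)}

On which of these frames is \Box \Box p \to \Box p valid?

G1

This is the axiom for density; its first-order frame correspondent is \forall x \forall y (Rxy \to \exists z (Rxz \wedge Rzy)).
G1: satisfies the condition.
G2: fails — Rdc but no z with Rdz and Rzc.
G3: fails — Rbe but no z with Rbz and Rze.
G4: fails — Rwu but no t with Rwt and Rtu.
G5: fails — Rw0w2 but no z with Rw0z and Rzw2.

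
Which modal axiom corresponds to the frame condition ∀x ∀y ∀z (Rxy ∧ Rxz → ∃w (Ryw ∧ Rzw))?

This is convergence; the standard corresponding axiom is .2: ◇□q → □◇q.
Suppose ◇□q→□◇q is valid. Take Rxy, Rxz and set V(q)={w : Ryw}. Then □q at y so ◇□q at x, so □◇q at x, so ◇q at z, giving w with Rzw and Ryw.

◇□q → □◇q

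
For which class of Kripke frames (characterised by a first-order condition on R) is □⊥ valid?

emptiness of R

□⊥ is valid iff no world has any successor (otherwise □⊥ fails at any world with one).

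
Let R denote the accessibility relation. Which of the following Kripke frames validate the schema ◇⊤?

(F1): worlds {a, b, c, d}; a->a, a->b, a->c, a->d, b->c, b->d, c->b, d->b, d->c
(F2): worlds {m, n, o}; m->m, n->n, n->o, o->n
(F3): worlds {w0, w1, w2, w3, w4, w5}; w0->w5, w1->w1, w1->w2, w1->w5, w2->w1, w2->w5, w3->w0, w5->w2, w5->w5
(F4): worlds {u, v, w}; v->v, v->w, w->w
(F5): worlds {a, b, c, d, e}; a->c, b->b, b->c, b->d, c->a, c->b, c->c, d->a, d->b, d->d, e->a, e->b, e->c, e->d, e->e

(F1), (F2), (F5)

The schema corresponds to seriality: ∀x ∃y Rxy.
(F1): ✓.
(F2): ✓.
(F3): fails — world w4 has no successor.
(F4): fails — world u has no successor.
(F5): ✓.
Valid on: (F1), (F2), (F5).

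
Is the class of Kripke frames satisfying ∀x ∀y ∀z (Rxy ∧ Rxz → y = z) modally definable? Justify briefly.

Yes: it is partial functionality, defined by the CD schema ◇q → □q.
Suppose ◇q→□q is valid. Take Rxy, Rxz and set V(q)={y}. Then ◇q at x, so □q at x, so q at z, i.e. z=y.

Definable; ◇q → □q defines it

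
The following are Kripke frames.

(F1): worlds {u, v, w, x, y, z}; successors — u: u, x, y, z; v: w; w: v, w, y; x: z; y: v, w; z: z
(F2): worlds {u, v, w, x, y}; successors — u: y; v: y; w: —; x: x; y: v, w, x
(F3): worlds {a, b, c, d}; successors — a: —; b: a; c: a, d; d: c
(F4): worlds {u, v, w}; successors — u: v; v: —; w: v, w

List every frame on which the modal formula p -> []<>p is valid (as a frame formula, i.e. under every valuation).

This is the axiom for symmetry; its first-order frame correspondent is forall x forall y (Rxy -> Ryx).
(F1): fails — Ruz but not Rzu.
(F2): fails — Ryx but not Rxy.
(F3): fails — Rca but not Rac.
(F4): fails — Ruv but not Rvu.

none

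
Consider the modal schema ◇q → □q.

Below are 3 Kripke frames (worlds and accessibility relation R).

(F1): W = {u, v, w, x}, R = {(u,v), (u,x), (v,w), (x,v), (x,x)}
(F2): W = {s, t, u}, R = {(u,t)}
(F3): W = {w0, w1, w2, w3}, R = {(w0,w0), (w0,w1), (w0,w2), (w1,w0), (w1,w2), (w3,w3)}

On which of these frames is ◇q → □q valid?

(F2)

The schema corresponds to partial functionality: ∀x ∀y ∀z (Rxy ∧ Rxz → y = z).
(F1): fails — u sees both v and x.
(F2): ✓.
(F3): fails — w0 sees both w0 and w1.
Valid on: (F2).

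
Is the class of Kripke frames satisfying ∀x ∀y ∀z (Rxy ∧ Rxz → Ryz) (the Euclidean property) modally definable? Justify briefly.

Definable; ◇r → □◇r defines it

The condition is the Euclidean property. A defining modal formula is ◇r → □◇r.
Suppose ◇r→□◇r is valid. Take Rxy, Rxz and set V(r)={y}. Then ◇r at x, so □◇r at x, so ◇r at z, so some w with Rzw has r; w=y, i.e. Rzy. By symmetry of the argument, Ryz.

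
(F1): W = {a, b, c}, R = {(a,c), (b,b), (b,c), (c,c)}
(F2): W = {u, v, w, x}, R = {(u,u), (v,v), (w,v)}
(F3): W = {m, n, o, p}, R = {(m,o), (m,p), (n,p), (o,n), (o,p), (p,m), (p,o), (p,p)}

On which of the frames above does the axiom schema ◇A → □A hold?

(F2)

Frame correspondent (Sahlqvist): ∀x ∀y ∀z (Rxy ∧ Rxz → y = z) — i.e. partial functionality.
(F1): fails — b sees both b and c.
(F2): condition met.
(F3): fails — m sees both o and p.
Valid on: (F2).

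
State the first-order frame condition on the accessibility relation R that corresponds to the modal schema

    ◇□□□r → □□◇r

This is a Sahlqvist (Geach-type) schema ◇^1□^3r → □^2◇^1r.
Minimal-valuation argument: fix x; take any y with xR^1y and any z with xR^2z. Set V(r) to the set of worlds R-reachable from y in exactly 3 steps. Then □^3r holds at y, so the antecedent holds at x; validity forces ◇^1r at z, giving a w with zR^1w and yR^3w.
First-order correspondent: ∀x ∀y ∀z ((xRy ∧ xR²z) → ∃w (yR³w ∧ zRw)).

∀x ∀y ∀z ((xRy ∧ xR²z) → ∃w (yR³w ∧ zRw))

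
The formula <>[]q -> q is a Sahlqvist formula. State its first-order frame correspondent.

Replacing q by ¬q and contraposing gives the equivalent schema q → □◇q.
Suppose q→□◇q is valid. Take Rxy and set V(q)={x}. Then q at x, so □◇q at x, so ◇q at y, so some z with Ryz has q; z=x, i.e. Ryx.
Conversely, on a frame with symmetry the schema holds at every world under every valuation.
So the correspondent is symmetry.

symmetry: forall x forall y (Rxy -> Ryx)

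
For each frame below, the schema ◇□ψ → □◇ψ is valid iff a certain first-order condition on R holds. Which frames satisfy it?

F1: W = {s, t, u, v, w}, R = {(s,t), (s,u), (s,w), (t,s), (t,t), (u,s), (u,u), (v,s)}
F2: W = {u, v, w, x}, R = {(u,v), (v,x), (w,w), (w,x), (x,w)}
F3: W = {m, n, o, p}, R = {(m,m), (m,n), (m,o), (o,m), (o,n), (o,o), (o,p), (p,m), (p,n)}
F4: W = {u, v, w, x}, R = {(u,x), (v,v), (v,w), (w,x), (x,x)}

Frame correspondent (Sahlqvist): ∀x ∀y ∀z (Rxy ∧ Rxz → ∃w (Ryw ∧ Rzw)) — i.e. convergence.
F1: fails — Rsw and Rsw but w and w have no common successor.
F2: ✓.
F3: fails — Rmo and Rmn but o and n have no common successor.
F4: fails — Rvv and Rvw but v and w have no common successor.
Valid on: F2.

F2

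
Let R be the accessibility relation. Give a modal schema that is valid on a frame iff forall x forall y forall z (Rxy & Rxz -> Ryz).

◇s → □◇s

The condition is the Euclidean property. The 5 schema ◇s → □◇s defines it.
Suppose ◇s→□◇s is valid. Take Rxy, Rxz and set V(s)={y}. Then ◇s at x, so □◇s at x, so ◇s at z, so some w with Rzw has s; w=y, i.e. Rzy. By symmetry of the argument, Ryz.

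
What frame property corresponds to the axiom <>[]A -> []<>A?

convergence: forall x forall y forall z (Rxy & Rxz -> exists w (Ryw & Rzw))

Suppose ◇□A→□◇A is valid. Take Rxy, Rxz and set V(A)={w : Ryw}. Then □A at y so ◇□A at x, so □◇A at x, so ◇A at z, giving w with Rzw and Ryw.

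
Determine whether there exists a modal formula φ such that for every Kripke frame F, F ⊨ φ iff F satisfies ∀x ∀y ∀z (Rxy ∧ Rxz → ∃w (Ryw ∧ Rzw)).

This is a Sahlqvist condition; the .2 axiom ◇□q → □◇q defines it.
Suppose ◇□q→□◇q is valid. Take Rxy, Rxz and set V(q)={w : Ryw}. Then □q at y so ◇□q at x, so □◇q at x, so ◇q at z, giving w with Rzw and Ryw.

Yes — defined by ◇□q → □◇q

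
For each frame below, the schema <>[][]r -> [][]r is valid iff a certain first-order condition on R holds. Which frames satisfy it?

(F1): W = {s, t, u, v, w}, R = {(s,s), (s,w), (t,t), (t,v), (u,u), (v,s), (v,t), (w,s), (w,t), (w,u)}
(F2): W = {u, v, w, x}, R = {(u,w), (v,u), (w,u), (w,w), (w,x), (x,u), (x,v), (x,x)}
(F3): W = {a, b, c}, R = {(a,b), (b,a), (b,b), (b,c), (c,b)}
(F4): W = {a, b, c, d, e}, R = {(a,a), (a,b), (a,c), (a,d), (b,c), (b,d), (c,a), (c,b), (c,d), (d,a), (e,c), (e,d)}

Frame correspondent (Sahlqvist): forall x forall y forall z ((xRy & x R^2 z) -> exists w (y R^2 w & z = w)) — i.e. a generalized confluence (Geach) condition.
(F1): fails — vRs, vR²v but no w* with sR²w* and v=w*.
(F2): fails — wRu, wR²v but no t with uR²t and v=t.
(F3): holds.
(F4): fails — aRb, aR²c but no w with bR²w and c=w.

(F3)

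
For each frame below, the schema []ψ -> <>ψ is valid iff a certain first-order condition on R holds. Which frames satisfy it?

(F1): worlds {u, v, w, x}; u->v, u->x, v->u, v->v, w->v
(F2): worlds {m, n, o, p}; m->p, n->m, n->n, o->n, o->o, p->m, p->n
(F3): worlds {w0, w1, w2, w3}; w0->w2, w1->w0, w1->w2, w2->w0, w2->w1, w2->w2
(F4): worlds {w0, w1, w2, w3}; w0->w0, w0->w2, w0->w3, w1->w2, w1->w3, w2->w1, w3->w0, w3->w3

(F2), (F4)

Frame correspondent (Sahlqvist): forall x exists y Rxy — i.e. seriality.
(F1): fails — world x has no successor.
(F2): ✓.
(F3): fails — world w3 has no successor.
(F4): ✓.
Valid on: (F2), (F4).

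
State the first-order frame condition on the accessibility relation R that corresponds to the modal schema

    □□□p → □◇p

∀x ∀z (xRz → ∃w (xR³w ∧ zRw))

This is a Sahlqvist (Geach-type) schema ◇^0□^3p → □^1◇^1p.
First-order correspondent: ∀x ∀z (xRz → ∃w (xR³w ∧ zRw)).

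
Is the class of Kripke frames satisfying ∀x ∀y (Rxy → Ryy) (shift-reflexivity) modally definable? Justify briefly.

This is a Sahlqvist condition; the T□ axiom □(□q → q) defines it.

Definable; □(□q → q) defines it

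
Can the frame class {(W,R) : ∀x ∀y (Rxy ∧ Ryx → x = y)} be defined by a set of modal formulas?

Modal frame validity is preserved under surjective bounded morphisms.
The 8-cycle (worlds 0,1,2,3,4,5,6,7 with 0→1→2→3→4→5→6→7→0) is antisymmetric. Sending even-indexed worlds to • and odd-indexed worlds to ∘ is a surjective bounded morphism onto the two-world frame with •↔∘, which is not antisymmetric.
So the class is not modally definable.

No — not modally definable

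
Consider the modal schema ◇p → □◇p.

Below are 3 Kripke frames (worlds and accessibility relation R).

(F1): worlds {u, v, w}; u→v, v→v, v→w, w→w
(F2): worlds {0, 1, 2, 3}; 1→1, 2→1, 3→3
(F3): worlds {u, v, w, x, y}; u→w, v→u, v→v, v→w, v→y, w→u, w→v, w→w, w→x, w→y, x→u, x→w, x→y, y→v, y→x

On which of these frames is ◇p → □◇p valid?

This is the axiom for the Euclidean property; its first-order frame correspondent is ∀x ∀y ∀z (Rxy ∧ Rxz → Ryz).
(F1): fails — Rvw and Rvv but not Rwv.
(F2): satisfies the condition.
(F3): fails — Rvu and Rvv but not Ruv.
Valid on: (F2).

(F2)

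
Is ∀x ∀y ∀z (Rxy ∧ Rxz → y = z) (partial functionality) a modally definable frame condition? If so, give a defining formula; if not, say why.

Yes: it is partial functionality, defined by the CD schema ◇q → □q.

Yes, by ◇q → □q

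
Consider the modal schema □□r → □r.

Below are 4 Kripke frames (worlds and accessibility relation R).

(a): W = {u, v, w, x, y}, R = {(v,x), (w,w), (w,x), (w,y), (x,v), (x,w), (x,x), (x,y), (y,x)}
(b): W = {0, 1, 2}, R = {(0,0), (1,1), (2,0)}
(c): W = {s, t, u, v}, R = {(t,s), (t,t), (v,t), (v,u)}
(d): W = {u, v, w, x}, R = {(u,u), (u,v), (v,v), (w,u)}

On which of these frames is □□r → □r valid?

(a), (b), (d)

Frame correspondent (Sahlqvist): ∀x ∀y (Rxy → ∃z (Rxz ∧ Rzy)) — i.e. density.
(a): holds.
(b): holds.
(c): fails — Rvu but no z with Rvz and Rzu.
(d): holds.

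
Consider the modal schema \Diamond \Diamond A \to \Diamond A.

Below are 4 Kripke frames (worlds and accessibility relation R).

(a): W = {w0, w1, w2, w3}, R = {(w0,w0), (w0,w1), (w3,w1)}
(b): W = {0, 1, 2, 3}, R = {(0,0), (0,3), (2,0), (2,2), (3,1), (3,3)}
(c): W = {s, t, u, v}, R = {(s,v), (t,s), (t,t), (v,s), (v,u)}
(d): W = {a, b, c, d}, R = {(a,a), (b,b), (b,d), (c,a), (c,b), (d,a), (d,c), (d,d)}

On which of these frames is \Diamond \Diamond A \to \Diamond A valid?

(a)

This is the axiom for transitivity; its first-order frame correspondent is \forall x \forall y \forall z (Rxy \wedge Ryz \to Rxz).
(a): holds.
(b): fails — R20 and R03 but not R23.
(c): fails — Rvs and Rsv but not Rvv.
(d): fails — Rdc and Rcb but not Rdb.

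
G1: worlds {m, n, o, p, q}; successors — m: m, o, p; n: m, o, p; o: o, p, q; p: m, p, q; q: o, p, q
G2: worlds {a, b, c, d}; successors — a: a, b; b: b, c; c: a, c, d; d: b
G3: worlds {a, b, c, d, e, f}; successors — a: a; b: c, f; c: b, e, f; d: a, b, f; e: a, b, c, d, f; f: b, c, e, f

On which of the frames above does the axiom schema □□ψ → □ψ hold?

The schema corresponds to density: ∀x ∀y (Rxy → ∃z (Rxz ∧ Rzy)).
G1: ✓.
G2: ✓.
G3: fails — Red but no z with Rez and Rzd.

G1, G2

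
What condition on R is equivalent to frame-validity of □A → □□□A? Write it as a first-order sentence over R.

This is a Sahlqvist (Geach-type) schema ◇^0□^1A → □^3◇^0A.
Minimal-valuation argument: fix x; take any y with xR^0y and any z with xR^3z. Set V(A) to the set of worlds R-reachable from y in exactly 1 step. Then □^1A holds at y, so the antecedent holds at x; validity forces ◇^0A at z, giving a w with zR^0w and yR^1w.
First-order correspondent: ∀x ∀z (xR³z → ∃w (xRw ∧ z = w)).

∀x ∀z (xR³z → ∃w (xRw ∧ z = w))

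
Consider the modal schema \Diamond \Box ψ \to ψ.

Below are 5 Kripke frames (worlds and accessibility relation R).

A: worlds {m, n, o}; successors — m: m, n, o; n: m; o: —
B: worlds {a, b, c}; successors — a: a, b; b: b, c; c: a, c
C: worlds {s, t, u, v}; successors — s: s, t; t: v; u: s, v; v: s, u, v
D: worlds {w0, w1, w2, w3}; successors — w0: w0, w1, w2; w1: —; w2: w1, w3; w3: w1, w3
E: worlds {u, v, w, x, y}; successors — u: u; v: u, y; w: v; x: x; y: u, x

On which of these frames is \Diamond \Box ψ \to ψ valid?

Frame correspondent (Sahlqvist): \forall x \forall y (Rxy \to Ryx) — i.e. symmetry.
A: fails — Rmo but not Rom.
B: fails — Rbc but not Rcb.
C: fails — Rtv but not Rvt.
D: fails — Rw3w1 but not Rw1w3.
E: fails — Ryx but not Rxy.

none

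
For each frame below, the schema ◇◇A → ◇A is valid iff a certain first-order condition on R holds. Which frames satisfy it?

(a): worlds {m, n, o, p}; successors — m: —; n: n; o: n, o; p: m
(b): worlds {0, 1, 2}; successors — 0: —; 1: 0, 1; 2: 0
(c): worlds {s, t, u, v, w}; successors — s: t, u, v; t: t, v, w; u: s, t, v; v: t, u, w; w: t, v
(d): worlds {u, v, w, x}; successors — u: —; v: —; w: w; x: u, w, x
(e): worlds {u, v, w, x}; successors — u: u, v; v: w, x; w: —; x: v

(a), (b), (d)

This is the axiom for transitivity; its first-order frame correspondent is ∀x ∀y ∀z (Rxy ∧ Ryz → Rxz).
(a): ✓.
(b): ✓.
(c): fails — Ruv and Rvw but not Ruw.
(d): ✓.
(e): fails — Ruv and Rvw but not Ruw.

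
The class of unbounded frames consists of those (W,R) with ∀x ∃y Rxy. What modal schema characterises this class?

□s → ◇s

The condition is seriality. The D schema □s → ◇s defines it.
Suppose □s→◇s is valid. At any x set V(s)=W. Then □s at x, so ◇s at x, so x has a successor.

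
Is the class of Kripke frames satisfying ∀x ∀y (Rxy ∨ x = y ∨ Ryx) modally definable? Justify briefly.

No

If a class were modally definable it would be closed under disjoint unions (Goldblatt–Thomason).
Take 4 disjoint single-world reflexive frames: each is trivially connected, but their disjoint union has 4 worlds with no edge between distinct components, so it is not connected.
Hence connectedness of R is not modally definable.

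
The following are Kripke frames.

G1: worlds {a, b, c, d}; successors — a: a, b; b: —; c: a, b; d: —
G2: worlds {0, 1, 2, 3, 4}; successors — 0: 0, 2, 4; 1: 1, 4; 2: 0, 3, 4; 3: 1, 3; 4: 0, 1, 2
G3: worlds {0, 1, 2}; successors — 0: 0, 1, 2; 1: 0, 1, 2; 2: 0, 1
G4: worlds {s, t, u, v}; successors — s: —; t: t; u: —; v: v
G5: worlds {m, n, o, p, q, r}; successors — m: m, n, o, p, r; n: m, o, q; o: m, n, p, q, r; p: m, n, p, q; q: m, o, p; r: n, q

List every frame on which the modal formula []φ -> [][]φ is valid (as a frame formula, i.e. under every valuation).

G1, G4

The schema corresponds to transitivity: forall x forall y forall z (Rxy & Ryz -> Rxz).
G1: satisfies the condition.
G2: fails — R02 and R23 but not R03.
G3: fails — R20 and R02 but not R22.
G4: satisfies the condition.
G5: fails — Rom and Rmo but not Roo.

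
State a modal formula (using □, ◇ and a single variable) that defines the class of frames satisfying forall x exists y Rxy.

□q → ◇q

This is seriality; the standard corresponding axiom is D: □q → ◇q.
Suppose □q→◇q is valid. At any x set V(q)=W. Then □q at x, so ◇q at x, so x has a successor.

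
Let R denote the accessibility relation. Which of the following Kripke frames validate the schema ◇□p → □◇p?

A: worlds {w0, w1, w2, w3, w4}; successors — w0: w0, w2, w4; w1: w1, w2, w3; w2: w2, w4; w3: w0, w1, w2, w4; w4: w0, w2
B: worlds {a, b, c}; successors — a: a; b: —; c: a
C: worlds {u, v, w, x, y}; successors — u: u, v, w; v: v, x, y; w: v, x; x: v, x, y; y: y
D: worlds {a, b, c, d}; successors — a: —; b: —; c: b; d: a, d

A, B, C

Frame correspondent (Sahlqvist): ∀x ∀y ∀z (Rxy ∧ Rxz → ∃w (Ryw ∧ Rzw)) — i.e. convergence.
A: condition met.
B: condition met.
C: condition met.
D: fails — Rcb and Rcb but b and b have no common successor.
Valid on: A, B, C.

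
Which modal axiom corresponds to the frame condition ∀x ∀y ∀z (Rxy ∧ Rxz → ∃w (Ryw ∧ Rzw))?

◇□s → □◇s

A defining formula is ◇□s → □◇s (the .2 axiom).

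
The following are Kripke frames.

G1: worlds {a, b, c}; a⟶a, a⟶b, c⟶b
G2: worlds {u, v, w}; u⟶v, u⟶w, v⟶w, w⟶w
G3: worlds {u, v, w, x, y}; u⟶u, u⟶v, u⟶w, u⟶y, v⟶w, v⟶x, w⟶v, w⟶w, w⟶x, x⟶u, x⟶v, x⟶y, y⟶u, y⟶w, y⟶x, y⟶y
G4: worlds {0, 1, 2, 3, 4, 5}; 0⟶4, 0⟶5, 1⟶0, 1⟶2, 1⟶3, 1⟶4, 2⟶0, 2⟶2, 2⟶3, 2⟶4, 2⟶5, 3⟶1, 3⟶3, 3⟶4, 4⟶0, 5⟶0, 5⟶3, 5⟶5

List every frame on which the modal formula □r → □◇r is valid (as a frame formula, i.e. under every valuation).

This is the axiom for a generalized confluence (Geach) condition; its first-order frame correspondent is ∀x ∀z (xRz → ∃w (xRw ∧ zRw)).
G1: fails — aRb but no w with aRw and bRw.
G2: ✓.
G3: fails — vRx but no t with vRt and xRt.
G4: fails — 0R4 but no w with 0Rw and 4Rw.
Valid on: G2.

G2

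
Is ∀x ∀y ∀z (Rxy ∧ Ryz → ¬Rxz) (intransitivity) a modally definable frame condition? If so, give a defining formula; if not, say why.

If a class were modally definable it would be closed under surjective bounded morphisms (Goldblatt–Thomason).
The 7-cycle (worlds 0,1,2,3,4,5,6 with 0→1→2→3→4→5→6→0) is intransitive. Mapping every world to a single reflexive point • is a surjective bounded morphism; the reflexive point is not intransitive (R••∧R•• but R••).
So the class is not modally definable.

No — not modally definable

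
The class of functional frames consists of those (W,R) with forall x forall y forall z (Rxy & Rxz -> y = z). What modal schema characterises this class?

◇q → □q

A defining formula is ◇q → □q (the CD axiom).
Suppose ◇q→□q is valid. Take Rxy, Rxz and set V(q)={y}. Then ◇q at x, so □q at x, so q at z, i.e. z=y.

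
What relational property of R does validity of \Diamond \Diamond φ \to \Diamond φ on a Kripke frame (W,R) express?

Replacing φ by ¬φ and contraposing gives the equivalent schema □φ → □□φ.
Suppose □φ→□□φ is valid. Take Rxy, Ryz and set V(φ)={w : Rxw}. Then □φ at x, so □□φ at x, so □φ at y, so φ at z, i.e. Rxz.
Conversely, any frame satisfying \forall x \forall y \forall z (Rxy \wedge Ryz \to Rxz) validates the schema.
Frame condition: \forall x \forall y \forall z (Rxy \wedge Ryz \to Rxz).

transitivity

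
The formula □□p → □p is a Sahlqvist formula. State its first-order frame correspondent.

density

Suppose □□p→□p is valid. Take Rxy and set V(p)={w : xR²w}. Then □□p at x, so □p at x, so p at y, i.e. ∃z(Rxz∧Rzy).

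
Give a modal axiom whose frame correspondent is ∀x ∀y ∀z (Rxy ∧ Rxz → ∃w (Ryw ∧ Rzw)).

This is convergence; the standard corresponding axiom is .2: ◇□r → □◇r.

◇□r → □◇r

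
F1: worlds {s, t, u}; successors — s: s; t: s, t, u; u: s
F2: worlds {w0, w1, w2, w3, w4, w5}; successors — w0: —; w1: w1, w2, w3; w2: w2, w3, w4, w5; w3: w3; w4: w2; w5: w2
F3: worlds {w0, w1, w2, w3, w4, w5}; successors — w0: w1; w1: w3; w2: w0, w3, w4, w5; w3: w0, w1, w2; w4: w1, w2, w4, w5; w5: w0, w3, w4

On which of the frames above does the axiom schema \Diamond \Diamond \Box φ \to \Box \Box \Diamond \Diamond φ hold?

F1

The schema corresponds to a generalized confluence (Geach) condition: \forall x \forall y \forall z ((x R^2 y \wedge x R^2 z) \to \exists w (yRw \wedge z R^2 w)).
F1: satisfies the condition.
F2: fails — w1R²w4, w1R²w3 but no w with w4Rw and w3R²w.
F3: fails — w1R²w0, w1R²w0 but no w with w0Rw and w0R²w.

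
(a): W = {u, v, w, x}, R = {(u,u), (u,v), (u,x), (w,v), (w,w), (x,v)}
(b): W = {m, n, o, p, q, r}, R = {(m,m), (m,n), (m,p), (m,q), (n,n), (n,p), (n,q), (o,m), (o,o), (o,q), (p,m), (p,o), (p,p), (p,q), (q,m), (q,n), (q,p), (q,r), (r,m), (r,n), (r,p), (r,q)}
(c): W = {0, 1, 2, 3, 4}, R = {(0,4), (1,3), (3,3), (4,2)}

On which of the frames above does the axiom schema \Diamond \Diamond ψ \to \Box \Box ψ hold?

(c)

Frame correspondent (Sahlqvist): \forall x \forall y \forall z ((x R^2 y \wedge x R^2 z) \to \exists w (y = w \wedge z = w)) — i.e. a generalized confluence (Geach) condition.
(a): fails — uR²u, uR²v but u ≠ v.
(b): fails — mR²m, mR²n but m ≠ n.
(c): condition met.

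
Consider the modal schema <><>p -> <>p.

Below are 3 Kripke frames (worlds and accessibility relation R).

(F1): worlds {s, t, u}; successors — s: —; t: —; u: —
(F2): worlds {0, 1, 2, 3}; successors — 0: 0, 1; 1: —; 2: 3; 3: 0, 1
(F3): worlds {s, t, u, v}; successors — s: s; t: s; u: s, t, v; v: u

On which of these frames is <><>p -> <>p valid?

(F1)

This is the axiom for transitivity; its first-order frame correspondent is forall x forall y forall z (Rxy & Ryz -> Rxz).
(F1): satisfies the condition.
(F2): fails — R23 and R31 but not R21.
(F3): fails — Ruv and Rvu but not Ruu.
Valid on: (F1).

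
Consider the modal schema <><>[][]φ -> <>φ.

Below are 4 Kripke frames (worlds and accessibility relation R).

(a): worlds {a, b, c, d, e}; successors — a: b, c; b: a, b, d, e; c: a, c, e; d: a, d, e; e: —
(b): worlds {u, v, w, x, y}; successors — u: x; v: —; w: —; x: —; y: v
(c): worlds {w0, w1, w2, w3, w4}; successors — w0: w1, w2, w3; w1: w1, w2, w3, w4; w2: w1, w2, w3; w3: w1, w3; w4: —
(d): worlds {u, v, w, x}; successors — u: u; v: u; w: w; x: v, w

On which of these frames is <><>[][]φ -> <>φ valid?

(b)

This is the axiom for a generalized confluence (Geach) condition; its first-order frame correspondent is forall x forall y (x R^2 y -> exists w (y R^2 w & xRw)).
(a): fails — aR²e but no w with eR²w and aRw.
(b): condition met.
(c): fails — w0R²w4 but no w with w4R²w and w0Rw.
(d): fails — xR²u but no t with uR²t and xRt.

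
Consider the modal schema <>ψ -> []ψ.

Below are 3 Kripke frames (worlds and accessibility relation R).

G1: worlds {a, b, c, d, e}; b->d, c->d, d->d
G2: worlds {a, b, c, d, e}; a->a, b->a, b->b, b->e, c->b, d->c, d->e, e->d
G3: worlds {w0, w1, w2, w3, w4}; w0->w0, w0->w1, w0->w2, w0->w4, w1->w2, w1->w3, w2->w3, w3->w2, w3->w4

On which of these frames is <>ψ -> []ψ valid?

G1

Frame correspondent (Sahlqvist): forall x forall y forall z (Rxy & Rxz -> y = z) — i.e. partial functionality.
G1: holds.
G2: fails — b sees both a and b.
G3: fails — w0 sees both w0 and w1.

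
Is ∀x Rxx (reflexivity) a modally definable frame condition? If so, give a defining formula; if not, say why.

Yes — defined by □p → p

Yes: it is reflexivity, defined by the T schema □p → p.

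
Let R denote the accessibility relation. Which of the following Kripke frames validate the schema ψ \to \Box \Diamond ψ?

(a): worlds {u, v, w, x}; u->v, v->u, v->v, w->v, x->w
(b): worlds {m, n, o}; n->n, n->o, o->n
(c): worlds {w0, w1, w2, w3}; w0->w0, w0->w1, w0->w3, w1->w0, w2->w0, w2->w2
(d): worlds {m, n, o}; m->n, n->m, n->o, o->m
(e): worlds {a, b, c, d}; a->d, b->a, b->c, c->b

Frame correspondent (Sahlqvist): \forall x \forall y (Rxy \to Ryx) — i.e. symmetry.
(a): fails — Rxw but not Rwx.
(b): condition met.
(c): fails — Rw2w0 but not Rw0w2.
(d): fails — Rno but not Ron.
(e): fails — Rad but not Rda.

(b)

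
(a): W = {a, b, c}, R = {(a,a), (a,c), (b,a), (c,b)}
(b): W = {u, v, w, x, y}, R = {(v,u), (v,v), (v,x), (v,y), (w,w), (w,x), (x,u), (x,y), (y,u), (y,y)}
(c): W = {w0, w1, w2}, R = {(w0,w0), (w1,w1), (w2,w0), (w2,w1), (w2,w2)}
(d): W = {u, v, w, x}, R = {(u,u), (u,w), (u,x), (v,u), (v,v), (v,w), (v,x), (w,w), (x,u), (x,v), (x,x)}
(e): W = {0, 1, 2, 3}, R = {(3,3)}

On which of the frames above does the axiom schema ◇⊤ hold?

This is the axiom for seriality; its first-order frame correspondent is ∀x ∃y Rxy.
(a): condition met.
(b): fails — world u has no successor.
(c): condition met.
(d): condition met.
(e): fails — world 0 has no successor.

(a), (c), (d)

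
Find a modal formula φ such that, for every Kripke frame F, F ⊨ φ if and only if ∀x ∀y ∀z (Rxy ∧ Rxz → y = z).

The condition is partial functionality. The CD schema ◇q → □q defines it.
Suppose ◇q→□q is valid. Take Rxy, Rxz and set V(q)={y}. Then ◇q at x, so □q at x, so q at z, i.e. z=y.

◇q → □q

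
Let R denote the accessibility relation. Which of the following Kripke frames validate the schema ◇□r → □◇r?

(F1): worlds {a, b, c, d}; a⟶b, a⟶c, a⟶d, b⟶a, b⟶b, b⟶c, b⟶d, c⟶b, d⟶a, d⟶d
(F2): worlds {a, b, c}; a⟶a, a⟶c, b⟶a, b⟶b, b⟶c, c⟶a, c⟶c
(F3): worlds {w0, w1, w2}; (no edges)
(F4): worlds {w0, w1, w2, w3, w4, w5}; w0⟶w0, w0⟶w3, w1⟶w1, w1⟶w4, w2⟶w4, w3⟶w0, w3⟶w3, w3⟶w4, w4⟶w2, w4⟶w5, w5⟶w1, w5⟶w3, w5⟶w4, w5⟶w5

(F2), (F3)

The schema corresponds to convergence: ∀x ∀y ∀z (Rxy ∧ Rxz → ∃w (Ryw ∧ Rzw)).
(F1): fails — Rac and Rad but c and d have no common successor.
(F2): ✓.
(F3): ✓.
(F4): fails — Rw1w1 and Rw1w4 but w1 and w4 have no common successor.
Valid on: (F2), (F3).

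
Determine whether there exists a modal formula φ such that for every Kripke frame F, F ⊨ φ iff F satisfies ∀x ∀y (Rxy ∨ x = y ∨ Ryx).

Not definable by any modal formula

Any modally definable frame class is closed under disjoint unions.
Take 4 disjoint single-world reflexive frames: each is trivially connected, but their disjoint union has 4 worlds with no edge between distinct components, so it is not connected.
So no modal formula (or set of formulas) defines exactly the connected frames.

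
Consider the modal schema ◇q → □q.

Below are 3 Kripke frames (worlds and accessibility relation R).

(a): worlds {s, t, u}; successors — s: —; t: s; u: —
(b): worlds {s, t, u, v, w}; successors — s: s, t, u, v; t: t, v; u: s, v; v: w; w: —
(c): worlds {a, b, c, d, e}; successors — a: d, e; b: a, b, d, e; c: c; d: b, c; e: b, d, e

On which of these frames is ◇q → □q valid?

(a)

This is the axiom for partial functionality; its first-order frame correspondent is ∀x ∀y ∀z (Rxy ∧ Rxz → y = z).
(a): satisfies the condition.
(b): fails — s sees both s and t.
(c): fails — a sees both d and e.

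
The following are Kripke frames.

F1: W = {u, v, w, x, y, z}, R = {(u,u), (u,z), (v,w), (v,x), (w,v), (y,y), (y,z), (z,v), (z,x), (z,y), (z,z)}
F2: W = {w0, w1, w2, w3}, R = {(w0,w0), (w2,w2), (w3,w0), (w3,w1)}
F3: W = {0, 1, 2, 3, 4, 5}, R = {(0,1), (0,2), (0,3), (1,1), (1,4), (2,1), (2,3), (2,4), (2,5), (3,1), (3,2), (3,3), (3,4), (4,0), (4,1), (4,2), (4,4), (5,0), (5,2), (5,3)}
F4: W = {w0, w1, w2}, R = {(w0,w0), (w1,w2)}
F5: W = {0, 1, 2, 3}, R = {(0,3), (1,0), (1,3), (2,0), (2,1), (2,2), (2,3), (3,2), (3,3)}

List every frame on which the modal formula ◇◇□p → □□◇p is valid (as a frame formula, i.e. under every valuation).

Frame correspondent (Sahlqvist): ∀x ∀y ∀z ((xR²y ∧ xR²z) → ∃w (yRw ∧ zRw)) — i.e. a generalized confluence (Geach) condition.
F1: fails — uR²u, uR²v but no t with uRt and vRt.
F2: condition met.
F3: fails — 0R²1, 0R²5 but no w with 1Rw and 5Rw.
F4: condition met.
F5: condition met.

F2, F4, F5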